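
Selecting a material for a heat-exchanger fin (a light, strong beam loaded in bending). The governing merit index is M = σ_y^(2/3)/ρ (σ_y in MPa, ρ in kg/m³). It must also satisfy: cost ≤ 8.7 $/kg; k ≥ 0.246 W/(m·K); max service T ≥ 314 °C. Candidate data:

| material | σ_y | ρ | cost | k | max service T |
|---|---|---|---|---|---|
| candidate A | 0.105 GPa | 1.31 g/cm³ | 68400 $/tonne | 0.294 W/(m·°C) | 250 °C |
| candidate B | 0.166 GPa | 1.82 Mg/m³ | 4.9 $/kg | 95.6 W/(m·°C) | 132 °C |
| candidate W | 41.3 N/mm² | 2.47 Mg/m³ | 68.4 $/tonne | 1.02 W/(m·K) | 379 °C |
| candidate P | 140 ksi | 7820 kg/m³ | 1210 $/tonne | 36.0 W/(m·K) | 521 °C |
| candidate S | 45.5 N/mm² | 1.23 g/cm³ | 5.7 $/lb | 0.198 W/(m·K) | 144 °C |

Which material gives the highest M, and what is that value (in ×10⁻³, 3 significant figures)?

Screen on constraints: cost ≤ 8.7 $/kg; k ≥ 0.246 W/(m·K); max service T ≥ 314 °C. Survivors: candidate W, candidate P.
Convert each candidate to consistent units, then evaluate M:
  candidate W: σ_y = 41.30 MPa, ρ = 2470 kg/m³
  candidate P: σ_y = 965.3 MPa, ρ = 7820 kg/m³
  candidate P: M = 12.5×10⁻³
  candidate W: M = 4.84×10⁻³
Highest index: candidate P.

candidate P, M = 12.5×10⁻³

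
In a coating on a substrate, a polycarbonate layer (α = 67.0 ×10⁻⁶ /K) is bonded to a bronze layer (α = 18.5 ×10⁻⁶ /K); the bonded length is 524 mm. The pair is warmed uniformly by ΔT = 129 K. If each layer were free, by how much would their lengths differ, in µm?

3280 µm

Δα = |67.0 − 18.5|×10⁻⁶/K = 48.5×10⁻⁶/K.
ΔL_mismatch = Δα·L·ΔT = 48.5×10⁻⁶ × 524.0 mm × 129.0 K = 3280 µm.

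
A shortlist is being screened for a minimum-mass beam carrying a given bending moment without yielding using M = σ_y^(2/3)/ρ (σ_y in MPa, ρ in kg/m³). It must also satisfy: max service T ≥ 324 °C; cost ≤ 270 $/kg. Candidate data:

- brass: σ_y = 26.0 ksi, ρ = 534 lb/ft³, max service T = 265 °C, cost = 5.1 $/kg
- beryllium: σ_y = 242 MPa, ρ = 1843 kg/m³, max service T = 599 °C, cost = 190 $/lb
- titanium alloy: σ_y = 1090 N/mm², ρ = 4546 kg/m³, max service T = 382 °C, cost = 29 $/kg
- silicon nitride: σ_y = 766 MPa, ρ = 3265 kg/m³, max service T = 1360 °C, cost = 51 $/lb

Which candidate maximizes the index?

silicon nitride

Screen on constraints: max service T ≥ 324 °C; cost ≤ 270 $/kg. Survivors: titanium alloy, silicon nitride.
In SI units:
  titanium alloy: σ_y = 1090 MPa, ρ = 4546 kg/m³
  silicon nitride: σ_y = 766.0 MPa, ρ = 3265 kg/m³
  silicon nitride: M = 25.6×10⁻³
  titanium alloy: M = 23.3×10⁻³
The maximum is for silicon nitride.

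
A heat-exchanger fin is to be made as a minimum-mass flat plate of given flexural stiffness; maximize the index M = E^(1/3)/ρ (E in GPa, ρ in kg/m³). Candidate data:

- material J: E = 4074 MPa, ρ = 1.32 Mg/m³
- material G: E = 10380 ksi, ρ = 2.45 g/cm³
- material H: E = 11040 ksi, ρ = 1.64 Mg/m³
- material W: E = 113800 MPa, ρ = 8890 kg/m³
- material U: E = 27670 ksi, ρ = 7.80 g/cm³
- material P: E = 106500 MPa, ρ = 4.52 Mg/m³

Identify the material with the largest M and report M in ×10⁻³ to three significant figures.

Normalizing units and computing the index:
  material J: E = 4.074 GPa, ρ = 1320 kg/m³
  material G: E = 71.57 GPa, ρ = 2450 kg/m³
  material H: E = 76.12 GPa, ρ = 1640 kg/m³
  material W: E = 113.8 GPa, ρ = 8890 kg/m³
  material U: E = 190.8 GPa, ρ = 7800 kg/m³
  material P: E = 106.5 GPa, ρ = 4520 kg/m³
  material H: M = 2.58×10⁻³
  material G: M = 1.69×10⁻³
  material J: M = 1.21×10⁻³
  material P: M = 1.05×10⁻³
  material U: M = 0.738×10⁻³
  material W: M = 0.545×10⁻³
Material H ranks first.

material H, M = 2.58×10⁻³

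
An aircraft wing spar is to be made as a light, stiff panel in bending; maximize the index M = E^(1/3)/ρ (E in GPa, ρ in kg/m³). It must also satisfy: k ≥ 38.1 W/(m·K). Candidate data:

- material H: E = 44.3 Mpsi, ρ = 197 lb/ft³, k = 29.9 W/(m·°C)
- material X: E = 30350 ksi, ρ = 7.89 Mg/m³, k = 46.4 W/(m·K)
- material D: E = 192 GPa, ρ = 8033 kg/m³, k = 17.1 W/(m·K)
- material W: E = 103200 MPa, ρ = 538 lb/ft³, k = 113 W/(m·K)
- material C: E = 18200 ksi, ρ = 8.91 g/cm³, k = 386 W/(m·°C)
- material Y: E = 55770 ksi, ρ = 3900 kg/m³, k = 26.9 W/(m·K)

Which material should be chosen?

material X

Screen on constraints: k ≥ 38.1 W/(m·K). Survivors: material X, material W, material C.
Putting every candidate on a common basis:
  material X: E = 209.3 GPa, ρ = 7890 kg/m³
  material W: E = 103.2 GPa, ρ = 8618 kg/m³
  material C: E = 125.5 GPa, ρ = 8910 kg/m³
  material X: M = 0.752×10⁻³
  material C: M = 0.562×10⁻³
  material W: M = 0.544×10⁻³
The maximum is for material X.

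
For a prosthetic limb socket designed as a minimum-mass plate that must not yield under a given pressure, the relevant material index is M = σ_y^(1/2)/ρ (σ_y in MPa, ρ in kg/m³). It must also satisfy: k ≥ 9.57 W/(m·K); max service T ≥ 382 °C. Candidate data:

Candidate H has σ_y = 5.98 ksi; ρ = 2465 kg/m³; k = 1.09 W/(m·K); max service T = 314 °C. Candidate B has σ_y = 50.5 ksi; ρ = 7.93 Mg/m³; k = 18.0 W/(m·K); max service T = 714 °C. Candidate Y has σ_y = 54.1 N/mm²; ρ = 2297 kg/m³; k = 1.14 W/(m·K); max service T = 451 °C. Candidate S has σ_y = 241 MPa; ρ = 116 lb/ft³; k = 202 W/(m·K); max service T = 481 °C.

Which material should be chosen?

candidate S

Screen on constraints: k ≥ 9.57 W/(m·K); max service T ≥ 382 °C. Survivors: candidate B, candidate S.
Normalizing units and computing the index:
  candidate B: σ_y = 348.2 MPa, ρ = 7930 kg/m³
  candidate S: σ_y = 241.0 MPa, ρ = 1858 kg/m³
  candidate S: M = 8.35×10⁻³
  candidate B: M = 2.35×10⁻³
Highest index: candidate S.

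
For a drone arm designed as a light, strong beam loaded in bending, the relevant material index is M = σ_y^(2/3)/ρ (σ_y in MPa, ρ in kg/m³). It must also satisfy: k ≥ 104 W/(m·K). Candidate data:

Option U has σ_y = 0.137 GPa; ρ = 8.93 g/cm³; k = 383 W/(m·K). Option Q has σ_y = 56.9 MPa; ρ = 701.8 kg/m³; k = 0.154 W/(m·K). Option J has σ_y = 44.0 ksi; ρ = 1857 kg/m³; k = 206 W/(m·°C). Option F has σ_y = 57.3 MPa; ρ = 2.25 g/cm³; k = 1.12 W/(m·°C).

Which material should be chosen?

Screen on constraints: k ≥ 104 W/(m·K). Survivors: option U, option J.
Normalizing units and computing the index:
  option U: σ_y = 137.0 MPa, ρ = 8930 kg/m³
  option J: σ_y = 303.4 MPa, ρ = 1857 kg/m³
  option J: M = 24.3×10⁻³
  option U: M = 2.98×10⁻³
Option J ranks first.

option J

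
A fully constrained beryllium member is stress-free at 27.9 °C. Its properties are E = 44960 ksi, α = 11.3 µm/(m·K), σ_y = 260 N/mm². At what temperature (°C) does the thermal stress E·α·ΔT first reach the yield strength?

E = 44960 ksi = 310.0 GPa.
σ_y = 260 N/mm² = 260.0 MPa.
E·α·ΔT = 260.0 MPa ⇒ ΔT = 260.0 / (310.0×10³ × 11.3×10⁻⁶) = 74.22 K.
T = 27.9 + 74.22 = 102.1 °C.

102 °C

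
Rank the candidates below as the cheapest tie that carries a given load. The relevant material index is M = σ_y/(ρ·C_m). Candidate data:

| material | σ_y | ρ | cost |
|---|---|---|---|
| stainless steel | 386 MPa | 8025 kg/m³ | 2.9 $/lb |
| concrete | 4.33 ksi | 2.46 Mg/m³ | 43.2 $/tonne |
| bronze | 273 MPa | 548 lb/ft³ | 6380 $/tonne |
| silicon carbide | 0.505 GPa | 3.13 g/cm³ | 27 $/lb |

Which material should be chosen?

concrete

Normalizing units and computing the index:
  stainless steel: σ_y = 386.0 MPa, ρ = 8025 kg/m³, cost = 6.393 $/kg
  concrete: σ_y = 29.85 MPa, ρ = 2460 kg/m³, cost = 0.04320 $/kg
  bronze: σ_y = 273.0 MPa, ρ = 8778 kg/m³, cost = 6.380 $/kg
  silicon carbide: σ_y = 505.0 MPa, ρ = 3130 kg/m³, cost = 59.52 $/kg
  concrete: M = 281 kN·m per $
  stainless steel: M = 7.52 kN·m per $
  bronze: M = 4.87 kN·m per $
  silicon carbide: M = 2.71 kN·m per $
The maximum is for concrete.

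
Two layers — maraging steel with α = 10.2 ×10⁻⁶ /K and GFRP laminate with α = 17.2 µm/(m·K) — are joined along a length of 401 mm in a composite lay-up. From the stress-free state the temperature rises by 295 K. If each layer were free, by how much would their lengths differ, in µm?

828 µm

Δα = |10.2 − 17.2|×10⁻⁶/K = 7.00×10⁻⁶/K.
ΔL_mismatch = Δα·L·ΔT = 7.00×10⁻⁶ × 401.0 mm × 295.0 K = 828 µm.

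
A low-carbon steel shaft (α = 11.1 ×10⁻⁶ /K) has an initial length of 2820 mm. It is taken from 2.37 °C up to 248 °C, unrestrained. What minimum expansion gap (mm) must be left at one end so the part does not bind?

ΔT = 248 − 2.37 = 245.6 K.
ΔL = α·L₀·ΔT = 11.1×10⁻⁶ × 2820 mm × 245.6 K = 7.69 mm.

7.69 mm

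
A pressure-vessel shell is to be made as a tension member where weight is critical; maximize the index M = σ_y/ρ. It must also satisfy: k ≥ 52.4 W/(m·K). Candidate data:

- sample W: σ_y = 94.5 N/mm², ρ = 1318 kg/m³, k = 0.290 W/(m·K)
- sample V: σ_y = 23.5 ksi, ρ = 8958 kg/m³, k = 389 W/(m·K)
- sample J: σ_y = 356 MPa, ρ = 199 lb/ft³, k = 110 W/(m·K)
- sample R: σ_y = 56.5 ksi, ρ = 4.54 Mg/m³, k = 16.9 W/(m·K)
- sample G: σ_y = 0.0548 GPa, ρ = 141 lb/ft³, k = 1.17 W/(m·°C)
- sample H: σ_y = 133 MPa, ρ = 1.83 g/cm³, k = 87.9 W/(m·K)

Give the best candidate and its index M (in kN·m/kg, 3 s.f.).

sample J, M = 112 kN·m/kg

Screen on constraints: k ≥ 52.4 W/(m·K). Survivors: sample V, sample J, sample H.
In SI units:
  sample V: σ_y = 162.0 MPa, ρ = 8958 kg/m³
  sample J: σ_y = 356.0 MPa, ρ = 3188 kg/m³
  sample H: σ_y = 133.0 MPa, ρ = 1830 kg/m³
  sample J: M = 112 kN·m/kg
  sample H: M = 72.7 kN·m/kg
  sample V: M = 18.1 kN·m/kg
Sample J ranks first.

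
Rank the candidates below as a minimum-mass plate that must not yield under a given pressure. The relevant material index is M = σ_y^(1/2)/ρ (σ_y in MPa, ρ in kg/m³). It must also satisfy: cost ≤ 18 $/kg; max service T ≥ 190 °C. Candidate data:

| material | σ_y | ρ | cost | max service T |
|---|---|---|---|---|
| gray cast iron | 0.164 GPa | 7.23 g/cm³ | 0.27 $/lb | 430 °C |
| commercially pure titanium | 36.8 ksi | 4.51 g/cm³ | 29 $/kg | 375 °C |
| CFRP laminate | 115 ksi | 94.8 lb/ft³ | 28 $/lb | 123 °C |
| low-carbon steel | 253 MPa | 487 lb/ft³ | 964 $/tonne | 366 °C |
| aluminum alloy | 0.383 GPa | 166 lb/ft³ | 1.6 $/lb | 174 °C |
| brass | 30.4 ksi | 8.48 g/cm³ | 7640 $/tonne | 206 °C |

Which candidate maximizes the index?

Screen on constraints: cost ≤ 18 $/kg; max service T ≥ 190 °C. Survivors: gray cast iron, low-carbon steel, brass.
After converting to SI:
  gray cast iron: σ_y = 164.0 MPa, ρ = 7230 kg/m³
  low-carbon steel: σ_y = 253.0 MPa, ρ = 7801 kg/m³
  brass: σ_y = 209.6 MPa, ρ = 8480 kg/m³
  low-carbon steel: M = 2.04×10⁻³
  gray cast iron: M = 1.77×10⁻³
  brass: M = 1.71×10⁻³
The maximum is for low-carbon steel.

low-carbon steel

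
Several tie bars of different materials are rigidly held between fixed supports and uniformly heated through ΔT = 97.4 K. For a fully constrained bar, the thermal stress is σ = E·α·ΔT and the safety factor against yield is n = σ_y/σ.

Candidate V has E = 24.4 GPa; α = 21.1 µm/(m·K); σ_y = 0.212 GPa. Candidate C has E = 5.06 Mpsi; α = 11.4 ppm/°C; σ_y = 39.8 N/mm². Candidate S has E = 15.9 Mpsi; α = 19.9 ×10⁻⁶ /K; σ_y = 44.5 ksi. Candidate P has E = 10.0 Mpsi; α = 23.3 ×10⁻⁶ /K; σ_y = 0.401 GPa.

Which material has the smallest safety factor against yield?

Per material, after unit conversion:
  candidate V: E = 24.40, α = 21.1, σ_y = 212.0 → σ = 50.1 MPa, n = 4.23
  candidate C: E = 34.89, α = 11.4, σ_y = 39.80 → σ = 38.7 MPa, n = 1.03
  candidate S: E = 109.6, α = 19.9, σ_y = 306.8 → σ = 212 MPa, n = 1.44
  candidate P: E = 68.95, α = 23.3, σ_y = 401.0 → σ = 156 MPa, n = 2.56
Smallest n: candidate C with n = 1.03.

candidate C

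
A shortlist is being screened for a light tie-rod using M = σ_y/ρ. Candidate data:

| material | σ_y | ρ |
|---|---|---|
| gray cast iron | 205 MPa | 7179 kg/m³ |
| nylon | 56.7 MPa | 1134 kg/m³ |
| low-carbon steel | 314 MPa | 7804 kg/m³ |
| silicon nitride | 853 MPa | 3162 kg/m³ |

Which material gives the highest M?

silicon nitride

Per-candidate index values:
  silicon nitride: M = 270 kN·m/kg
  nylon: M = 50.0 kN·m/kg
  low-carbon steel: M = 40.2 kN·m/kg
  gray cast iron: M = 28.6 kN·m/kg
The maximum is for silicon nitride.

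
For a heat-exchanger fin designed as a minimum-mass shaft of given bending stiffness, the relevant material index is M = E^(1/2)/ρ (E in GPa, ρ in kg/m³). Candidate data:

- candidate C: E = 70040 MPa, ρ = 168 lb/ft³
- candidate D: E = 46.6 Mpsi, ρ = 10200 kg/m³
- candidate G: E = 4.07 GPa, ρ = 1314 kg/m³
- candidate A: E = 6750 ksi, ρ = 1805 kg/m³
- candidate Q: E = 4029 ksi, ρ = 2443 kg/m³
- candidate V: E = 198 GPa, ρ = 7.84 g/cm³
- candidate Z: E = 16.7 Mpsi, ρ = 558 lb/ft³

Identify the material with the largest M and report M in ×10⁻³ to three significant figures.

candidate A, M = 3.78×10⁻³

Convert each candidate to consistent units, then evaluate M:
  candidate C: E = 70.04 GPa, ρ = 2691 kg/m³
  candidate D: E = 321.3 GPa, ρ = 10200 kg/m³
  candidate G: E = 4.070 GPa, ρ = 1314 kg/m³
  candidate A: E = 46.54 GPa, ρ = 1805 kg/m³
  candidate Q: E = 27.78 GPa, ρ = 2443 kg/m³
  candidate V: E = 198.0 GPa, ρ = 7840 kg/m³
  candidate Z: E = 115.1 GPa, ρ = 8938 kg/m³
  candidate A: M = 3.78×10⁻³
  candidate C: M = 3.11×10⁻³
  candidate Q: M = 2.16×10⁻³
  candidate V: M = 1.79×10⁻³
  candidate D: M = 1.76×10⁻³
  candidate G: M = 1.54×10⁻³
  candidate Z: M = 1.20×10⁻³
The maximum is for candidate A.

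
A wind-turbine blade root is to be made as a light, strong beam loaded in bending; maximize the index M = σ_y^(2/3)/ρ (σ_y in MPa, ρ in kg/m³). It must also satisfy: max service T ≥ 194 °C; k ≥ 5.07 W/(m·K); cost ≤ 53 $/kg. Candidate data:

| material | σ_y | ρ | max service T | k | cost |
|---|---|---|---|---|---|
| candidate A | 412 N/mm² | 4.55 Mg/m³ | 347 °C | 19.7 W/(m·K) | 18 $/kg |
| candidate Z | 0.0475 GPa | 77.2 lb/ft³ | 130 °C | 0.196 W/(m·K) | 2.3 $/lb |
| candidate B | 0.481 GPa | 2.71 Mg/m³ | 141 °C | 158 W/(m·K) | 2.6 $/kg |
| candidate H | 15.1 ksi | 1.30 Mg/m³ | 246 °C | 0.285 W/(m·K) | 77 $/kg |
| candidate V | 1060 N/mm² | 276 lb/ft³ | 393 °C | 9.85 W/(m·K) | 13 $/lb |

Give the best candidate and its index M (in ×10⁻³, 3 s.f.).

Screen on constraints: max service T ≥ 194 °C; k ≥ 5.07 W/(m·K); cost ≤ 53 $/kg. Survivors: candidate A, candidate V.
Convert each candidate to consistent units, then evaluate M:
  candidate A: σ_y = 412.0 MPa, ρ = 4550 kg/m³
  candidate V: σ_y = 1060 MPa, ρ = 4421 kg/m³
  candidate V: M = 23.5×10⁻³
  candidate A: M = 12.2×10⁻³
Candidate V ranks first.

candidate V, M = 23.5×10⁻³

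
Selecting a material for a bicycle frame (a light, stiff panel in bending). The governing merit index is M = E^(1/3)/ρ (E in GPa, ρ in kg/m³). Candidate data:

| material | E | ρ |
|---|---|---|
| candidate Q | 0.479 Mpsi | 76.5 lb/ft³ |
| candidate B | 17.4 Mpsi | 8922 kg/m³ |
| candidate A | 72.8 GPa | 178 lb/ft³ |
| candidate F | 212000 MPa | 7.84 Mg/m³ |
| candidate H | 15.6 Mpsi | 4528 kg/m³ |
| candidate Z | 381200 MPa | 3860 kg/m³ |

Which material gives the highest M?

In SI units:
  candidate Q: E = 3.303 GPa, ρ = 1225 kg/m³
  candidate B: E = 120.0 GPa, ρ = 8922 kg/m³
  candidate A: E = 72.80 GPa, ρ = 2851 kg/m³
  candidate F: E = 212.0 GPa, ρ = 7840 kg/m³
  candidate H: E = 107.6 GPa, ρ = 4528 kg/m³
  candidate Z: E = 381.2 GPa, ρ = 3860 kg/m³
  candidate Z: M = 1.88×10⁻³
  candidate A: M = 1.46×10⁻³
  candidate Q: M = 1.22×10⁻³
  candidate H: M = 1.05×10⁻³
  candidate F: M = 0.761×10⁻³
  candidate B: M = 0.553×10⁻³
Candidate Z has the largest M.

candidate Z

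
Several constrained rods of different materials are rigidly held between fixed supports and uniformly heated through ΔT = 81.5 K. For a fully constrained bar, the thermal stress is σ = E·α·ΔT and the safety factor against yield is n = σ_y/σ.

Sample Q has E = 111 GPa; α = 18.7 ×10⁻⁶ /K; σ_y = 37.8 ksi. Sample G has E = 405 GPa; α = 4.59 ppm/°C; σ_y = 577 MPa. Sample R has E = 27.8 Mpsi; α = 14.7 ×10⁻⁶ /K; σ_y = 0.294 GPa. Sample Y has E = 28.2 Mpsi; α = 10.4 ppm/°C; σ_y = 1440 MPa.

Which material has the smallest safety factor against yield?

Per material, after unit conversion:
  sample Q: E = 111.0, α = 18.7, σ_y = 260.6 → σ = 169 MPa, n = 1.54
  sample G: E = 405.0, α = 4.59, σ_y = 577.0 → σ = 152 MPa, n = 3.81
  sample R: E = 191.7, α = 14.7, σ_y = 294.0 → σ = 230 MPa, n = 1.28
  sample Y: E = 194.4, α = 10.4, σ_y = 1440 → σ = 165 MPa, n = 8.74
Smallest n: sample R with n = 1.28.

sample R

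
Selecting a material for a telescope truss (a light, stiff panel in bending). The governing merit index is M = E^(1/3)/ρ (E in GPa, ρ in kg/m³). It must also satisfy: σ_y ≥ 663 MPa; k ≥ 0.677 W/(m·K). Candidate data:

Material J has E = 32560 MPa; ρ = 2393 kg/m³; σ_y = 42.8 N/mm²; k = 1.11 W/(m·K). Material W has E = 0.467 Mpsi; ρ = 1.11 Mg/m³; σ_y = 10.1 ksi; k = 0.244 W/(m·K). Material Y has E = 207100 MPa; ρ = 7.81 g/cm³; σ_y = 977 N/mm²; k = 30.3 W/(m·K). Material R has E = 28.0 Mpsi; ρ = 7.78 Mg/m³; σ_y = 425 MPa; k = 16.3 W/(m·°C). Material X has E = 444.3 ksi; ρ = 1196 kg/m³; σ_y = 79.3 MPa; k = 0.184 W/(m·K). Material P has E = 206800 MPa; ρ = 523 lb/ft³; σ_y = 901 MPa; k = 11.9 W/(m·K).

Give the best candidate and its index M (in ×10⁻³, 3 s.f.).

material Y, M = 0.758×10⁻³

Screen on constraints: σ_y ≥ 663 MPa; k ≥ 0.677 W/(m·K). Survivors: material Y, material P.
In SI units:
  material Y: E = 207.1 GPa, ρ = 7810 kg/m³
  material P: E = 206.8 GPa, ρ = 8378 kg/m³
  material Y: M = 0.758×10⁻³
  material P: M = 0.706×10⁻³
Material Y has the largest M.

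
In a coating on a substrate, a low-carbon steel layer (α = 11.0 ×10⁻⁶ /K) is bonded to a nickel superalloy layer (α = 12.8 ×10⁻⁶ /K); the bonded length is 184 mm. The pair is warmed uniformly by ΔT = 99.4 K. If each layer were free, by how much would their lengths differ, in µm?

Δα = |11.0 − 12.8|×10⁻⁶/K = 1.80×10⁻⁶/K.
ΔL_mismatch = Δα·L·ΔT = 1.80×10⁻⁶ × 184.0 mm × 99.4 K = 32.9 µm.

32.9 µm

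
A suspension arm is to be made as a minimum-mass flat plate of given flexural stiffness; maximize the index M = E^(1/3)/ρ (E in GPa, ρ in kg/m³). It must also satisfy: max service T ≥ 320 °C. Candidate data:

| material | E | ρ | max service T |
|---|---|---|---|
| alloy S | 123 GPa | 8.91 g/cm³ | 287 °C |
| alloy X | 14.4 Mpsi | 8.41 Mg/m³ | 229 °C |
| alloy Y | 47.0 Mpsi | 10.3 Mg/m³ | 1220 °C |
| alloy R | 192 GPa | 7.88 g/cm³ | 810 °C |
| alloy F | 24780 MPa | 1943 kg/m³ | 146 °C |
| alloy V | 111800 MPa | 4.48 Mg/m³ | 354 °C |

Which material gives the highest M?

alloy V

Screen on constraints: max service T ≥ 320 °C. Survivors: alloy Y, alloy R, alloy V.
Convert each candidate to consistent units, then evaluate M:
  alloy Y: E = 324.1 GPa, ρ = 10300 kg/m³
  alloy R: E = 192.0 GPa, ρ = 7880 kg/m³
  alloy V: E = 111.8 GPa, ρ = 4480 kg/m³
  alloy V: M = 1.08×10⁻³
  alloy R: M = 0.732×10⁻³
  alloy Y: M = 0.667×10⁻³
Alloy V has the largest M.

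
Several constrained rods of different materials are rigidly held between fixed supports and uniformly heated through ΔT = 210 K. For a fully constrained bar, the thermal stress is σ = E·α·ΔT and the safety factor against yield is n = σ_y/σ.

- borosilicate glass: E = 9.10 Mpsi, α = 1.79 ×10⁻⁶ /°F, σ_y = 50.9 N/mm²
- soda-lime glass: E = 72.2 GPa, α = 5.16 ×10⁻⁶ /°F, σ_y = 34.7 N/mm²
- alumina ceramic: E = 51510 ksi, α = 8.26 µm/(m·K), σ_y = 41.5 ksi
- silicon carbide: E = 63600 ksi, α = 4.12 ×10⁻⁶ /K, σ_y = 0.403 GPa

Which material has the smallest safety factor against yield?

Converting E to GPa, α to ×10⁻⁶/K, σ_y to MPa, then σ and n for each:
  borosilicate glass: E = 62.74, α = 3.22, σ_y = 50.90 → σ = 42.5 MPa, n = 1.20
  soda-lime glass: E = 72.20, α = 9.29, σ_y = 34.70 → σ = 141 MPa, n = 0.246
  alumina ceramic: E = 355.1, α = 8.26, σ_y = 286.1 → σ = 616 MPa, n = 0.464
  silicon carbide: E = 438.5, α = 4.12, σ_y = 403.0 → σ = 379 MPa, n = 1.06
Soda-lime glass has the lowest safety factor, n = 0.246.

soda-lime glass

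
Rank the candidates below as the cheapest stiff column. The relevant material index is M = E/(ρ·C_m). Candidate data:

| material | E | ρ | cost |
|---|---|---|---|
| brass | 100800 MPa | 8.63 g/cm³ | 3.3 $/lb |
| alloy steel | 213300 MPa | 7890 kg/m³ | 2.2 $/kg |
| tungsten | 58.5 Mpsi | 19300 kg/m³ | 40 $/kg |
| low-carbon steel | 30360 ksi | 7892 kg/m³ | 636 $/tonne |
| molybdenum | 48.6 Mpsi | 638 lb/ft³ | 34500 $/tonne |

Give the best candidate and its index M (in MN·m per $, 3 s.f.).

low-carbon steel, M = 41.7 MN·m per $

After converting to SI:
  brass: E = 100.8 GPa, ρ = 8630 kg/m³, cost = 7.275 $/kg
  alloy steel: E = 213.3 GPa, ρ = 7890 kg/m³, cost = 2.200 $/kg
  tungsten: E = 403.3 GPa, ρ = 19300 kg/m³, cost = 40.00 $/kg
  low-carbon steel: E = 209.3 GPa, ρ = 7892 kg/m³, cost = 0.6360 $/kg
  molybdenum: E = 335.1 GPa, ρ = 10220 kg/m³, cost = 34.50 $/kg
  low-carbon steel: M = 41.7 MN·m per $
  alloy steel: M = 12.3 MN·m per $
  brass: M = 1.61 MN·m per $
  molybdenum: M = 0.950 MN·m per $
  tungsten: M = 0.522 MN·m per $
Low-carbon steel ranks first.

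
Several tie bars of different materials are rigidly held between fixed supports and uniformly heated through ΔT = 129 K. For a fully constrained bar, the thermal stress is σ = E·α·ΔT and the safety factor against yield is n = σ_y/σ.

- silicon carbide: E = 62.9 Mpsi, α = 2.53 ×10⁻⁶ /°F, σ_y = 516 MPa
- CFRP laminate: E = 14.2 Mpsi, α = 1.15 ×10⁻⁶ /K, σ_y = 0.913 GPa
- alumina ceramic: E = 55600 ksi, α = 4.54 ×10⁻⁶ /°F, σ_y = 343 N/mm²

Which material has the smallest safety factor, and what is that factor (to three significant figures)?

alumina ceramic, n = 0.849

With everything in SI (GPa, ×10⁻⁶/K, MPa):
  silicon carbide: E = 433.7, α = 4.55, σ_y = 516.0 → σ = 255 MPa, n = 2.03
  CFRP laminate: E = 97.91, α = 1.15, σ_y = 913.0 → σ = 14.5 MPa, n = 62.9
  alumina ceramic: E = 383.3, α = 8.17, σ_y = 343.0 → σ = 404 MPa, n = 0.849
Alumina ceramic has the lowest safety factor, n = 0.849.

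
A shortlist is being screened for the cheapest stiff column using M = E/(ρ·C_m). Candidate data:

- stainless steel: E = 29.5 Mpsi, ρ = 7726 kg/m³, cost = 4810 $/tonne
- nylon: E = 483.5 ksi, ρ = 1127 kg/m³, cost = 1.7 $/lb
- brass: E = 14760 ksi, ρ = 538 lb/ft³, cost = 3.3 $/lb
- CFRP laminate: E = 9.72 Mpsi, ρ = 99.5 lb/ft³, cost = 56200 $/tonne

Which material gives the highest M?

Convert each candidate to consistent units, then evaluate M:
  stainless steel: E = 203.4 GPa, ρ = 7726 kg/m³, cost = 4.810 $/kg
  nylon: E = 3.334 GPa, ρ = 1127 kg/m³, cost = 3.748 $/kg
  brass: E = 101.8 GPa, ρ = 8618 kg/m³, cost = 7.275 $/kg
  CFRP laminate: E = 67.02 GPa, ρ = 1594 kg/m³, cost = 56.20 $/kg
  stainless steel: M = 5.47 MN·m per $
  brass: M = 1.62 MN·m per $
  nylon: M = 0.789 MN·m per $
  CFRP laminate: M = 0.748 MN·m per $
The maximum is for stainless steel.

stainless steel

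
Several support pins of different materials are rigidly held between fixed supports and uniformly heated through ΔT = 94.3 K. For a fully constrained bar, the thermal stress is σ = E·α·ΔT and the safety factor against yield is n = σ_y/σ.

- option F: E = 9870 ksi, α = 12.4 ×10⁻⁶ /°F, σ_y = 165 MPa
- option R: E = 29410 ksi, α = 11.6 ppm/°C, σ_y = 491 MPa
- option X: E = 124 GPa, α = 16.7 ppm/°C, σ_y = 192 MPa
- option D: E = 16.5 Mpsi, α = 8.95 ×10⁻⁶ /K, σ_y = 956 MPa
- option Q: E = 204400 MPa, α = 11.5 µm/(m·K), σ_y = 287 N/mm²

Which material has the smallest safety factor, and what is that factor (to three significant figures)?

option X, n = 0.983

With everything in SI (GPa, ×10⁻⁶/K, MPa):
  option F: E = 68.05, α = 22.3, σ_y = 165.0 → σ = 143 MPa, n = 1.15
  option R: E = 202.8, α = 11.6, σ_y = 491.0 → σ = 222 MPa, n = 2.21
  option X: E = 124.0, α = 16.7, σ_y = 192.0 → σ = 195 MPa, n = 0.983
  option D: E = 113.8, α = 8.95, σ_y = 956.0 → σ = 96.0 MPa, n = 9.96
  option Q: E = 204.4, α = 11.5, σ_y = 287.0 → σ = 222 MPa, n = 1.29
The minimum is option X at n = 0.983.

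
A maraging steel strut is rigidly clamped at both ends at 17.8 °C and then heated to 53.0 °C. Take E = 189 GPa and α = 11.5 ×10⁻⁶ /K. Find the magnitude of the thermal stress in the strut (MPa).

76.5 MPa

ΔT = 35.20 K. Constrained thermal stress σ = E·α·ΔT = 189.0×10³ MPa × 11.5×10⁻⁶ × 35.20 = 76.5 MPa (compressive).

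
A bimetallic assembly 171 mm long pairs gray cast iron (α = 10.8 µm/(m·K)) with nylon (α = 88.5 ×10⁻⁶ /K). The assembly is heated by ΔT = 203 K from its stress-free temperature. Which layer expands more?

nylon

α(gray cast iron) = 10.8×10⁻⁶/K vs α(nylon) = 88.5×10⁻⁶/K.
Higher α expands more for the same ΔT: nylon.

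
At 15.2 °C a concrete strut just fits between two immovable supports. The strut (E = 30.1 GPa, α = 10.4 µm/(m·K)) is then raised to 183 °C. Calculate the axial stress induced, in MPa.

ΔT = 167.8 K. Constrained thermal stress σ = E·α·ΔT = 30.10×10³ MPa × 10.4×10⁻⁶ × 167.8 = 52.5 MPa (compressive).

52.5 MPa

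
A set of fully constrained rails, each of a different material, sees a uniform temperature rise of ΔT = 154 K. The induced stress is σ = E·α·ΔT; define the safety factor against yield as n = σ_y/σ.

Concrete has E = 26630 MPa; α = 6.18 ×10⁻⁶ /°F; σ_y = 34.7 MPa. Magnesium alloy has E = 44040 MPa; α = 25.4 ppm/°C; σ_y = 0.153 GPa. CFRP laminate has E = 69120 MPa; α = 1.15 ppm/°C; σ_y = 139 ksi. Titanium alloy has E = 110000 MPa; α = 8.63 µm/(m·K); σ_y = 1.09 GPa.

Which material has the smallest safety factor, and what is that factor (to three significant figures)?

With everything in SI (GPa, ×10⁻⁶/K, MPa):
  concrete: E = 26.63, α = 11.1, σ_y = 34.70 → σ = 45.6 MPa, n = 0.761
  magnesium alloy: E = 44.04, α = 25.4, σ_y = 153.0 → σ = 172 MPa, n = 0.888
  CFRP laminate: E = 69.12, α = 1.15, σ_y = 958.4 → σ = 12.2 MPa, n = 78.3
  titanium alloy: E = 110.0, α = 8.63, σ_y = 1090 → σ = 146 MPa, n = 7.46
The minimum is concrete at n = 0.761.

concrete, n = 0.761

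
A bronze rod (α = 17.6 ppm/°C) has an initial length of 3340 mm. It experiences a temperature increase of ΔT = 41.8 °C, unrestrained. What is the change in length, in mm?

2.46 mm

ΔL = α·L₀·ΔT = 17.6×10⁻⁶ × 3340 mm × 41.80 K = 2.46 mm.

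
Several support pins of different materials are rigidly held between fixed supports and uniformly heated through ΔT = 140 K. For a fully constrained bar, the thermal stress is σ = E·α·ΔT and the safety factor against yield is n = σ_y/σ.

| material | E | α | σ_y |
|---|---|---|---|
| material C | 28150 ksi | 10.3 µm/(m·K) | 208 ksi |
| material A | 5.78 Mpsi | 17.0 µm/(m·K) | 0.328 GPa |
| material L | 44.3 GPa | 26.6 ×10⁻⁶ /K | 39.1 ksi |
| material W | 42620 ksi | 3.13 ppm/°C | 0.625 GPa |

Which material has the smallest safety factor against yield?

Per material, after unit conversion:
  material C: E = 194.1, α = 10.3, σ_y = 1434 → σ = 280 MPa, n = 5.12
  material A: E = 39.85, α = 17.0, σ_y = 328.0 → σ = 94.8 MPa, n = 3.46
  material L: E = 44.30, α = 26.6, σ_y = 269.6 → σ = 165 MPa, n = 1.63
  material W: E = 293.9, α = 3.13, σ_y = 625.0 → σ = 129 MPa, n = 4.85
The minimum is material L at n = 1.63.

material L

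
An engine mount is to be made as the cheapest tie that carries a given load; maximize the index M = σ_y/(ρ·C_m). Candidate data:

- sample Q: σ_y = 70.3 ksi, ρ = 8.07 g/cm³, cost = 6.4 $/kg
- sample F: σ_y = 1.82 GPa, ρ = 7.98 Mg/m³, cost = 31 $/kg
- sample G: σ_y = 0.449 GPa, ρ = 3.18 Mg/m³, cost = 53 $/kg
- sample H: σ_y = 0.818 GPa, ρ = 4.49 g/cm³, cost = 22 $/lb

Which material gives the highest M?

Normalizing units and computing the index:
  sample Q: σ_y = 484.7 MPa, ρ = 8070 kg/m³, cost = 6.400 $/kg
  sample F: σ_y = 1820 MPa, ρ = 7980 kg/m³, cost = 31.00 $/kg
  sample G: σ_y = 449.0 MPa, ρ = 3180 kg/m³, cost = 53.00 $/kg
  sample H: σ_y = 818.0 MPa, ρ = 4490 kg/m³, cost = 48.50 $/kg
  sample Q: M = 9.38 kN·m per $
  sample F: M = 7.36 kN·m per $
  sample H: M = 3.76 kN·m per $
  sample G: M = 2.66 kN·m per $
Sample Q ranks first.

sample Q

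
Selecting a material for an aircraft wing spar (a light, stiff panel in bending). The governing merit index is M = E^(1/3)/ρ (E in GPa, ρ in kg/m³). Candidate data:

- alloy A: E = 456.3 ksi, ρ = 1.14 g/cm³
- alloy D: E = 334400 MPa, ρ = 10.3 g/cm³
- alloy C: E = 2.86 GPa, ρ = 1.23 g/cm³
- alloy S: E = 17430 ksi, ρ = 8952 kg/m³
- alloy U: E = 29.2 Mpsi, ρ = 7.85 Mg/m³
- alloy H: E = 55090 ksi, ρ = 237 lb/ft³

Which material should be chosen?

After converting to SI:
  alloy A: E = 3.146 GPa, ρ = 1140 kg/m³
  alloy D: E = 334.4 GPa, ρ = 10300 kg/m³
  alloy C: E = 2.860 GPa, ρ = 1230 kg/m³
  alloy S: E = 120.2 GPa, ρ = 8952 kg/m³
  alloy U: E = 201.3 GPa, ρ = 7850 kg/m³
  alloy H: E = 379.8 GPa, ρ = 3796 kg/m³
  alloy H: M = 1.91×10⁻³
  alloy A: M = 1.29×10⁻³
  alloy C: M = 1.15×10⁻³
  alloy U: M = 0.747×10⁻³
  alloy D: M = 0.674×10⁻³
  alloy S: M = 0.551×10⁻³
Alloy H has the largest M.

alloy H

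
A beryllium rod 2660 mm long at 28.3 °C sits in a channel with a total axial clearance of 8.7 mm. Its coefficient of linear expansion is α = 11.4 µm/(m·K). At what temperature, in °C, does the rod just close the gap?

315 °C

α·L₀·ΔT = 8.7 mm ⇒ ΔT = 8.7 / (11.4×10⁻⁶ × 2660.0) = 286.9 K.
T = 28.3 + 286.9 = 315.2 °C.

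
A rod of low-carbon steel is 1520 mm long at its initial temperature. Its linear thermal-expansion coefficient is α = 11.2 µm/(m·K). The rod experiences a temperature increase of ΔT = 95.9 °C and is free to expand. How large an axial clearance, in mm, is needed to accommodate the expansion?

1.63 mm

ΔL = α·L₀·ΔT = 11.2×10⁻⁶ × 1520 mm × 95.90 K = 1.63 mm.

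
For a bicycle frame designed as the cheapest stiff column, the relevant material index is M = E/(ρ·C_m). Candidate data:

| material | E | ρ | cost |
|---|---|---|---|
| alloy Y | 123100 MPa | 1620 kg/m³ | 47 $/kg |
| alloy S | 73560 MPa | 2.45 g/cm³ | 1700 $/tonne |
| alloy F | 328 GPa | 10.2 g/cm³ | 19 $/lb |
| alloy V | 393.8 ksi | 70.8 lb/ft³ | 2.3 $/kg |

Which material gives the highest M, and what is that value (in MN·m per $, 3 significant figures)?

alloy S, M = 17.7 MN·m per $

Putting every candidate on a common basis:
  alloy Y: E = 123.1 GPa, ρ = 1620 kg/m³, cost = 47.00 $/kg
  alloy S: E = 73.56 GPa, ρ = 2450 kg/m³, cost = 1.700 $/kg
  alloy F: E = 328.0 GPa, ρ = 10200 kg/m³, cost = 41.89 $/kg
  alloy V: E = 2.715 GPa, ρ = 1134 kg/m³, cost = 2.300 $/kg
  alloy S: M = 17.7 MN·m per $
  alloy Y: M = 1.62 MN·m per $
  alloy V: M = 1.04 MN·m per $
  alloy F: M = 0.768 MN·m per $
Alloy S has the largest M.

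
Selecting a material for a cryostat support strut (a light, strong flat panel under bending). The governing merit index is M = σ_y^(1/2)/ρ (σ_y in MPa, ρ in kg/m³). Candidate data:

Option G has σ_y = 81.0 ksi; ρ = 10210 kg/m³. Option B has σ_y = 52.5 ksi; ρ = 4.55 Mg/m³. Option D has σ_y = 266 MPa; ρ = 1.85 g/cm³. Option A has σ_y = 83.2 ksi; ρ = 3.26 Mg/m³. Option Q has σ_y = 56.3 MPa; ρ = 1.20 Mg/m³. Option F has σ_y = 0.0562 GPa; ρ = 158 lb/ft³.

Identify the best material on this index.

Putting every candidate on a common basis:
  option G: σ_y = 558.5 MPa, ρ = 10210 kg/m³
  option B: σ_y = 362.0 MPa, ρ = 4550 kg/m³
  option D: σ_y = 266.0 MPa, ρ = 1850 kg/m³
  option A: σ_y = 573.6 MPa, ρ = 3260 kg/m³
  option Q: σ_y = 56.30 MPa, ρ = 1200 kg/m³
  option F: σ_y = 56.20 MPa, ρ = 2531 kg/m³
  option D: M = 8.82×10⁻³
  option A: M = 7.35×10⁻³
  option Q: M = 6.25×10⁻³
  option B: M = 4.18×10⁻³
  option F: M = 2.96×10⁻³
  option G: M = 2.31×10⁻³
Option D ranks first.

option D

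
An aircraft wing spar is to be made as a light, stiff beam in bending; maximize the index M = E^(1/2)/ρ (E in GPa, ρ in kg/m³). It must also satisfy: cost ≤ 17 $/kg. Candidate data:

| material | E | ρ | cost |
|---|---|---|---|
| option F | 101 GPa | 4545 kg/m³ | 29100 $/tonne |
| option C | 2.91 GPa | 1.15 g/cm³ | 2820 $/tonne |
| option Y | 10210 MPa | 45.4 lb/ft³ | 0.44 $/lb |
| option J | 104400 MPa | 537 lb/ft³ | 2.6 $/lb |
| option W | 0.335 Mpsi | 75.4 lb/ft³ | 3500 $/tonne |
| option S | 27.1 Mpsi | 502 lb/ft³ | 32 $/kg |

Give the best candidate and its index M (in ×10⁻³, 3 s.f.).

Screen on constraints: cost ≤ 17 $/kg. Survivors: option C, option Y, option J, option W.
Convert each candidate to consistent units, then evaluate M:
  option C: E = 2.910 GPa, ρ = 1150 kg/m³
  option Y: E = 10.21 GPa, ρ = 727.2 kg/m³
  option J: E = 104.4 GPa, ρ = 8602 kg/m³
  option W: E = 2.310 GPa, ρ = 1208 kg/m³
  option Y: M = 4.39×10⁻³
  option C: M = 1.48×10⁻³
  option W: M = 1.26×10⁻³
  option J: M = 1.19×10⁻³
Highest index: option Y.

option Y, M = 4.39×10⁻³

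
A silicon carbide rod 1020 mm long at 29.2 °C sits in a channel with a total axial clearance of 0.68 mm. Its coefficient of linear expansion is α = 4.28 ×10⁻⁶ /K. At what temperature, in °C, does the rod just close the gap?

α·L₀·ΔT = 0.68 mm ⇒ ΔT = 0.68 / (4.28×10⁻⁶ × 1020.0) = 155.8 K.
T = 29.2 + 155.8 = 185.0 °C.

185 °C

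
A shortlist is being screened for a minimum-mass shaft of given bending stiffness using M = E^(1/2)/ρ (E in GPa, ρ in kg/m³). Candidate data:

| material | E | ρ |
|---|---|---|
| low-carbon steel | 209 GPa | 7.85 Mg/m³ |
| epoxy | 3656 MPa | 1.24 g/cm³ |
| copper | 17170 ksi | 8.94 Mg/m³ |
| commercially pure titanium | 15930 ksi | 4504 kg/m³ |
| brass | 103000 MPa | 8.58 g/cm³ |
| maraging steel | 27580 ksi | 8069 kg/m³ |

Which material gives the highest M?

Putting every candidate on a common basis:
  low-carbon steel: E = 209.0 GPa, ρ = 7850 kg/m³
  epoxy: E = 3.656 GPa, ρ = 1240 kg/m³
  copper: E = 118.4 GPa, ρ = 8940 kg/m³
  commercially pure titanium: E = 109.8 GPa, ρ = 4504 kg/m³
  brass: E = 103.0 GPa, ρ = 8580 kg/m³
  maraging steel: E = 190.2 GPa, ρ = 8069 kg/m³
  commercially pure titanium: M = 2.33×10⁻³
  low-carbon steel: M = 1.84×10⁻³
  maraging steel: M = 1.71×10⁻³
  epoxy: M = 1.54×10⁻³
  copper: M = 1.22×10⁻³
  brass: M = 1.18×10⁻³
The maximum is for commercially pure titanium.

commercially pure titanium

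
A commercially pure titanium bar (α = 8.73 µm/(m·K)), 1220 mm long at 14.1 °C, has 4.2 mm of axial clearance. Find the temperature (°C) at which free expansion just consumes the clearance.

408 °C

α·L₀·ΔT = 4.2 mm ⇒ ΔT = 4.2 / (8.73×10⁻⁶ × 1220.0) = 394.3 K.
T = 14.1 + 394.3 = 408.4 °C.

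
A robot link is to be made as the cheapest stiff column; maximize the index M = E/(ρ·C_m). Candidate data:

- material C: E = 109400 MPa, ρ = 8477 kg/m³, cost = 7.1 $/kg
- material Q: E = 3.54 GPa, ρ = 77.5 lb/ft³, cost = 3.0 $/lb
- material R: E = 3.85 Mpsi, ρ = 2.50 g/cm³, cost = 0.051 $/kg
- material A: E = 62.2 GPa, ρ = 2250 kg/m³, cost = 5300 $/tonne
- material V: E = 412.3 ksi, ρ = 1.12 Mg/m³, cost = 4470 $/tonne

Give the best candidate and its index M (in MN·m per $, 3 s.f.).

Convert each candidate to consistent units, then evaluate M:
  material C: E = 109.4 GPa, ρ = 8477 kg/m³, cost = 7.100 $/kg
  material Q: E = 3.540 GPa, ρ = 1241 kg/m³, cost = 6.614 $/kg
  material R: E = 26.54 GPa, ρ = 2500 kg/m³, cost = 0.05100 $/kg
  material A: E = 62.20 GPa, ρ = 2250 kg/m³, cost = 5.300 $/kg
  material V: E = 2.843 GPa, ρ = 1120 kg/m³, cost = 4.470 $/kg
  material R: M = 208 MN·m per $
  material A: M = 5.22 MN·m per $
  material C: M = 1.82 MN·m per $
  material V: M = 0.568 MN·m per $
  material Q: M = 0.431 MN·m per $
The maximum is for material R.

material R, M = 208 MN·m per $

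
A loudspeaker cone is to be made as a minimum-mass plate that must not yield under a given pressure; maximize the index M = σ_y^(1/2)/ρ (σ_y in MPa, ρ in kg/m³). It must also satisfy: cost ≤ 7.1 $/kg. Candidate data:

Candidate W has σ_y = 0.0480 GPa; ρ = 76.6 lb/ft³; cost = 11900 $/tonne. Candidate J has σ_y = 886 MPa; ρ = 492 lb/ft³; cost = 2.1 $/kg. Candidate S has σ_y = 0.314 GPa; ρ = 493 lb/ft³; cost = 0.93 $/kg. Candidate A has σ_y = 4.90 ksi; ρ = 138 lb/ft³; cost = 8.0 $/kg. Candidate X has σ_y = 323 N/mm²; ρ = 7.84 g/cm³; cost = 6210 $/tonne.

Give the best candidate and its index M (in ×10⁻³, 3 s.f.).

candidate J, M = 3.78×10⁻³

Screen on constraints: cost ≤ 7.1 $/kg. Survivors: candidate J, candidate S, candidate X.
Convert each candidate to consistent units, then evaluate M:
  candidate J: σ_y = 886.0 MPa, ρ = 7881 kg/m³
  candidate S: σ_y = 314.0 MPa, ρ = 7897 kg/m³
  candidate X: σ_y = 323.0 MPa, ρ = 7840 kg/m³
  candidate J: M = 3.78×10⁻³
  candidate X: M = 2.29×10⁻³
  candidate S: M = 2.24×10⁻³
Highest index: candidate J.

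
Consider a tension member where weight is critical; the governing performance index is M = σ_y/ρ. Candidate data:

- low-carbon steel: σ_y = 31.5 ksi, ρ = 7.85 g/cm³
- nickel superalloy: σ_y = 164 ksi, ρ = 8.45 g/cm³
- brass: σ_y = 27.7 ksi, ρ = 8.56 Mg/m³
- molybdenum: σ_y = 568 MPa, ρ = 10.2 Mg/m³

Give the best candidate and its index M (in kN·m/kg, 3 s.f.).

Normalizing units and computing the index:
  low-carbon steel: σ_y = 217.2 MPa, ρ = 7850 kg/m³
  nickel superalloy: σ_y = 1131 MPa, ρ = 8450 kg/m³
  brass: σ_y = 191.0 MPa, ρ = 8560 kg/m³
  molybdenum: σ_y = 568.0 MPa, ρ = 10200 kg/m³
  nickel superalloy: M = 134 kN·m/kg
  molybdenum: M = 55.7 kN·m/kg
  low-carbon steel: M = 27.7 kN·m/kg
  brass: M = 22.3 kN·m/kg
Nickel superalloy has the largest M.

nickel superalloy, M = 134 kN·m/kg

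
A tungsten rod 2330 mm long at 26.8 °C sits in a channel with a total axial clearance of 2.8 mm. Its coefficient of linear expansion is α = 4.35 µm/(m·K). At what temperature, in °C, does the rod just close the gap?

α·L₀·ΔT = 2.8 mm ⇒ ΔT = 2.8 / (4.35×10⁻⁶ × 2330.0) = 276.3 K.
T = 26.8 + 276.3 = 303.1 °C.

303 °C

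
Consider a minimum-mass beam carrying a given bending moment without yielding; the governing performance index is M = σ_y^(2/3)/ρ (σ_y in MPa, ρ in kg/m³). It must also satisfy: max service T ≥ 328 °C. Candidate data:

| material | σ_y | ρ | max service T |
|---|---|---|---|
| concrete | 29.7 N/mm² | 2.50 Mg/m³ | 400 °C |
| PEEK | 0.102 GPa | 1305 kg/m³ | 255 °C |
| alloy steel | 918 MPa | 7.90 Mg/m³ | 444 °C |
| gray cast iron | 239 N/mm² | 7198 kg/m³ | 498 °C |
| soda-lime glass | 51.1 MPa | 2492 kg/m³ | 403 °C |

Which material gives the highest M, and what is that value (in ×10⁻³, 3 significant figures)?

Screen on constraints: max service T ≥ 328 °C. Survivors: concrete, alloy steel, gray cast iron, soda-lime glass.
Convert each candidate to consistent units, then evaluate M:
  concrete: σ_y = 29.70 MPa, ρ = 2500 kg/m³
  alloy steel: σ_y = 918.0 MPa, ρ = 7900 kg/m³
  gray cast iron: σ_y = 239.0 MPa, ρ = 7198 kg/m³
  soda-lime glass: σ_y = 51.10 MPa, ρ = 2492 kg/m³
  alloy steel: M = 12.0×10⁻³
  soda-lime glass: M = 5.53×10⁻³
  gray cast iron: M = 5.35×10⁻³
  concrete: M = 3.84×10⁻³
Highest index: alloy steel.

alloy steel, M = 12.0×10⁻³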